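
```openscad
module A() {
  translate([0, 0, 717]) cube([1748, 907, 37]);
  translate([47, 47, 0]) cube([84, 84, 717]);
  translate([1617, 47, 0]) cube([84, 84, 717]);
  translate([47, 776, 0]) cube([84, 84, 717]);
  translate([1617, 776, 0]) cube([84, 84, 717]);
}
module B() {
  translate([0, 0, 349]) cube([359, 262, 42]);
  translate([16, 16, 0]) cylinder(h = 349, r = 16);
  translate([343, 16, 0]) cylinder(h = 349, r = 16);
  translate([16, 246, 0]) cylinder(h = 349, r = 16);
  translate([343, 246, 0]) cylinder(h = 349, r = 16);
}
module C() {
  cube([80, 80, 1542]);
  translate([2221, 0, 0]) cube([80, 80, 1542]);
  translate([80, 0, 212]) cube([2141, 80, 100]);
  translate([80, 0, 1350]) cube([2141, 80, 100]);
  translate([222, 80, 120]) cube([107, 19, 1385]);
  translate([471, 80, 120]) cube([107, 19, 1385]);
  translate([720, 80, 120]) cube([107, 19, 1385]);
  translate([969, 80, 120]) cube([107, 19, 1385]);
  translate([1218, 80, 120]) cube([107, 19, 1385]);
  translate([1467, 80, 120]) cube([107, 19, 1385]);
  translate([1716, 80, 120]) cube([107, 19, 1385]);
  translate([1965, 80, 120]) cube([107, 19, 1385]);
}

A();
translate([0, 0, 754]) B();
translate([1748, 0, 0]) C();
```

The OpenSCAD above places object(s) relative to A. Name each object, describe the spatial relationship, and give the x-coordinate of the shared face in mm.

The table's +x face and the fence section's −x face are both at x = 1748 mm.

A is a table. B is a stool. C is a fence section. The stool is on top of the table. The fence section is against the table's +x side, with their −y faces flush. The x-coordinate of the shared face is 1748 mm.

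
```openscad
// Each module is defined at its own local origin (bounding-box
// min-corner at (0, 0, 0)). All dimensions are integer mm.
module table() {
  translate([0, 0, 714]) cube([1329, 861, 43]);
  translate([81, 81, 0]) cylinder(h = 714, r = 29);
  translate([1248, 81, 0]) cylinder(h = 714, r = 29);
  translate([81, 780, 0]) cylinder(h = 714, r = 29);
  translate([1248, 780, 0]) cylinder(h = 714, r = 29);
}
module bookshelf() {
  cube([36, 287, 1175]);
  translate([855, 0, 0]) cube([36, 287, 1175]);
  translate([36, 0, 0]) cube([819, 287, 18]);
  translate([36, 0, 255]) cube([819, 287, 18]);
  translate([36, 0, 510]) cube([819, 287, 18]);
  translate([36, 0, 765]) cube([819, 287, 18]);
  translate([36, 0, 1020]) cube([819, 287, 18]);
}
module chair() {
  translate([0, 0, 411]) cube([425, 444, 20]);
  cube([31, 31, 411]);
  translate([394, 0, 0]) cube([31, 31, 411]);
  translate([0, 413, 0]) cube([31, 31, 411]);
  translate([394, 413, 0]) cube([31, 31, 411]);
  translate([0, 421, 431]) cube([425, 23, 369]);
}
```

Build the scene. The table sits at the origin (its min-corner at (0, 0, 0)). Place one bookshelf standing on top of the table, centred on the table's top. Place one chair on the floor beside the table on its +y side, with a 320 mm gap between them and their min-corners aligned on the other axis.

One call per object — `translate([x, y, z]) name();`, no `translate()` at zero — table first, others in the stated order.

table();
translate([219, 287, 757]) bookshelf();
translate([0, 1181, 0]) chair();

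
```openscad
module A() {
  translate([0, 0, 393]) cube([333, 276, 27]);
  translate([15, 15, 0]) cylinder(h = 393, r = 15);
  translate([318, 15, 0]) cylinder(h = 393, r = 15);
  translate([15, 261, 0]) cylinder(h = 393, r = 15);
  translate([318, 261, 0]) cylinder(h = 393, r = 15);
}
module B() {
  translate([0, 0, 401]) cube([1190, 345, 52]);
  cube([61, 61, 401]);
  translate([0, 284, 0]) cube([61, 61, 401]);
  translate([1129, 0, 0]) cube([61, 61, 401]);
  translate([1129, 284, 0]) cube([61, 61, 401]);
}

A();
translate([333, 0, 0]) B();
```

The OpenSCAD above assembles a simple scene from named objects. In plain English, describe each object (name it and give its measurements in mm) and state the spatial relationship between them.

A is a four-legged stool. The seat is a 333×276×27 mm slab whose top surface is at z = 420 mm; four round legs, each 30 mm in diameter, run from the floor (z = 0) to the underside of the seat, each leg's axis is inset half a diameter from the nearest pair of seat edges (so the leg's bounding box is flush with the corner).

B is a bench: a 1190×345 mm seat slab, 52 mm thick, top at z = 453 mm, on four 61×61 mm square legs flush with the seat corners and standing on z = 0.

The bench is against the stool's +x side, with their −y faces flush.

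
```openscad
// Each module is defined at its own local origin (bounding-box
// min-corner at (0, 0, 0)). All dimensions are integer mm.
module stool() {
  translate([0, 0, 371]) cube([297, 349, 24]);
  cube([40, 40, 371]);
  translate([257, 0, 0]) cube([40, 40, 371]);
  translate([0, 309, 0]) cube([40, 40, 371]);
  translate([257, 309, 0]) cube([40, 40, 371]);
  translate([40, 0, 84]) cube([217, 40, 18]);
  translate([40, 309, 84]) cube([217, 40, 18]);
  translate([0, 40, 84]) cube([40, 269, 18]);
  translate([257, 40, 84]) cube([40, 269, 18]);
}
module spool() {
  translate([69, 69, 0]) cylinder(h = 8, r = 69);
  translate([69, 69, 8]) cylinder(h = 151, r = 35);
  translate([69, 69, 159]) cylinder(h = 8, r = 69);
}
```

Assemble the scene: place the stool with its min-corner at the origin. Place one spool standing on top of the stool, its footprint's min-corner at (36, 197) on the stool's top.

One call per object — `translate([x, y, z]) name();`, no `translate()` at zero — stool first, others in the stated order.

stool();
translate([36, 197, 395]) spool();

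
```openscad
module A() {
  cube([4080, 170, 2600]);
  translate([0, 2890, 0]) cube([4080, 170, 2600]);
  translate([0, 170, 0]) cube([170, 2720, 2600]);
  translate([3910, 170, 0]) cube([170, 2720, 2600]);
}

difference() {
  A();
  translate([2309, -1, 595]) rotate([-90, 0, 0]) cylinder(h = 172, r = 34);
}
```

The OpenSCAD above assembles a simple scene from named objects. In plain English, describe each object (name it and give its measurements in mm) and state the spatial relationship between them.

A is a box-shaped house frame (walls only): outside footprint 4080×3060 mm, wall height 2600 mm, wall thickness 170 mm. The two y-facing walls run the full x-width; the two x-facing walls fit between the inner faces of the y-facing walls.

The house frame has a circular hole of radius 34 mm through its front wall, centred at (x = 2309, z = 595).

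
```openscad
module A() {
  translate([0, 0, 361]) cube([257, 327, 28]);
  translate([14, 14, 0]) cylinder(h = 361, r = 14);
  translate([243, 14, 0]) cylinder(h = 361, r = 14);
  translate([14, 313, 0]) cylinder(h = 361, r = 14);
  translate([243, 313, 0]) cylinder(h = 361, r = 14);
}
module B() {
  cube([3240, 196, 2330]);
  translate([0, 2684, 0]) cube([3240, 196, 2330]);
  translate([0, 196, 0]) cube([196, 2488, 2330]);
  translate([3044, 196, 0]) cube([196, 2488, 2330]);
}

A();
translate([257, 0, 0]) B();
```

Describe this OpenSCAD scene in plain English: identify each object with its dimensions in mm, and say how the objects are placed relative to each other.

A is a simple wooden stool: a rectangular seat 257 mm (x) by 327 mm (y), 28 mm thick, top face at z = 389 mm, on four round legs, each 28 mm in diameter. The legs rest on z = 0, each leg's axis is inset half a diameter from the nearest pair of seat edges (so the leg's bounding box is flush with the corner).

B is the wall frame of a small rectangular building: four walls, each 2330 mm tall and 196 mm thick, enclosing a footprint 3240 mm (x) by 2880 mm (y) outside-to-outside, with no floor or roof. The front and back walls (the −y and +y sides) span the full width; the two side walls fit between them.

The house frame is against the stool's +x side, with their −y faces flush.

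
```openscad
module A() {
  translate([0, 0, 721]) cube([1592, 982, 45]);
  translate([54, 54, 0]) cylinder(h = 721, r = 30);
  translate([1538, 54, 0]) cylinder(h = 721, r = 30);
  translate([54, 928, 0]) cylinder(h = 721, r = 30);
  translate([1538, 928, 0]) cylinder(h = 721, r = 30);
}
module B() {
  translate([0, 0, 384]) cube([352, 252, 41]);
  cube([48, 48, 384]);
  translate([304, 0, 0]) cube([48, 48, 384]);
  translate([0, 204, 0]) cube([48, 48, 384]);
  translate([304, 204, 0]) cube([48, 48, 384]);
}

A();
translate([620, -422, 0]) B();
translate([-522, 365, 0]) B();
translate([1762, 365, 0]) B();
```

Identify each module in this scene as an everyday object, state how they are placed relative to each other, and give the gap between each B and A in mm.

A is a table. B is a stool. Three stools sit around the table at the −y, −x, +x sides. The gap between each stool and the table is 170 mm.

Each stool's nearest face is 170 mm from the table's bounding box.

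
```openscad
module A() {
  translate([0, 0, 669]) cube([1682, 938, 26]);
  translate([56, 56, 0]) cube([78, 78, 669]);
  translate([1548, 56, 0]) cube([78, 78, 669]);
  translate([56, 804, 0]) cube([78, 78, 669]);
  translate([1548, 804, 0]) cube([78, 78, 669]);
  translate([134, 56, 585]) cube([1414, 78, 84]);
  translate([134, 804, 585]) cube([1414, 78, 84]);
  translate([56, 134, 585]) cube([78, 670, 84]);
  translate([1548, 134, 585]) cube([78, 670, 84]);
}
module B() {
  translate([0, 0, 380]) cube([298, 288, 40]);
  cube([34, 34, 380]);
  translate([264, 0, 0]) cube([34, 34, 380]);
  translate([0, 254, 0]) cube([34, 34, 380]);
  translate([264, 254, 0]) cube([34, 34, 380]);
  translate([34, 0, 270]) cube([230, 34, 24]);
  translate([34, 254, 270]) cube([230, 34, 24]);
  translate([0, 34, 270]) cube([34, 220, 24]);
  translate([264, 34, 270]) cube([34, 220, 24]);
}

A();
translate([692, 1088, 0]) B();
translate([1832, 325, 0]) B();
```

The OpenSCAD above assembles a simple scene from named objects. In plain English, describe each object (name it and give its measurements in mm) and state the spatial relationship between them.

A is a table with a 1682×938 mm rectangular top, 26 mm thick, top surface at z = 695 mm, supported by four 78×78 mm square legs, each inset 56 mm from the nearest pair of top edges, running from the floor. Four apron rails, 78 mm thick and 84 mm tall, run between adjacent legs with their top edges flush with the underside of the top and their outer faces flush with the legs' outer faces.

B is a simple wooden stool: a rectangular seat 298 mm (x) by 288 mm (y), 40 mm thick, top face at z = 420 mm, on four square legs, each 34×34 mm in cross-section. The legs rest on z = 0, each flush with a corner of the seat. Four stretchers, 34 mm wide and 24 mm tall, connect adjacent legs with their undersides at z = 270 mm, each running between the inner faces of the legs it joins and aligned with the legs' outer faces on the other axis.

Two stools sit around the table at the +y, +x sides.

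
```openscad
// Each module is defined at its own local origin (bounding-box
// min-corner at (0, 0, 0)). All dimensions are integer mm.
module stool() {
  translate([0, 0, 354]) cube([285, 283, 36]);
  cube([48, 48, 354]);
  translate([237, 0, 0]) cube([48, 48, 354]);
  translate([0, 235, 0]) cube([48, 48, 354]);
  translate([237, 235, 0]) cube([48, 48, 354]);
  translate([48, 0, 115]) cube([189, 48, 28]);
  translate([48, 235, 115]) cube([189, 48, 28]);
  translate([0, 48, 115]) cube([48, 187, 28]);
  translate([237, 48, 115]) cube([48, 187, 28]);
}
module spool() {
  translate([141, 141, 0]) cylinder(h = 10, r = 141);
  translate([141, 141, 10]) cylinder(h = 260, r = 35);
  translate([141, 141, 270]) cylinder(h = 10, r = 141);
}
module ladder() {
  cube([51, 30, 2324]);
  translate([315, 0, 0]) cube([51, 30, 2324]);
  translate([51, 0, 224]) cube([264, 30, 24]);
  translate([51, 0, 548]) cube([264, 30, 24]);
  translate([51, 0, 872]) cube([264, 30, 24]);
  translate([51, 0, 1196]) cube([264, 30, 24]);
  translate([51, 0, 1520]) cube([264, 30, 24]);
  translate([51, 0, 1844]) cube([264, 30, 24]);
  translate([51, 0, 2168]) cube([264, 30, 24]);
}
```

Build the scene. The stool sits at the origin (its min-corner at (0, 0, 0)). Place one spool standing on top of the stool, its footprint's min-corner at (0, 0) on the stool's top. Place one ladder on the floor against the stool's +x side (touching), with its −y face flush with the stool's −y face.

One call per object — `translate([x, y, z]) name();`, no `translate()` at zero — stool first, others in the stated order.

stool();
translate([0, 0, 390]) spool();
translate([285, 0, 0]) ladder();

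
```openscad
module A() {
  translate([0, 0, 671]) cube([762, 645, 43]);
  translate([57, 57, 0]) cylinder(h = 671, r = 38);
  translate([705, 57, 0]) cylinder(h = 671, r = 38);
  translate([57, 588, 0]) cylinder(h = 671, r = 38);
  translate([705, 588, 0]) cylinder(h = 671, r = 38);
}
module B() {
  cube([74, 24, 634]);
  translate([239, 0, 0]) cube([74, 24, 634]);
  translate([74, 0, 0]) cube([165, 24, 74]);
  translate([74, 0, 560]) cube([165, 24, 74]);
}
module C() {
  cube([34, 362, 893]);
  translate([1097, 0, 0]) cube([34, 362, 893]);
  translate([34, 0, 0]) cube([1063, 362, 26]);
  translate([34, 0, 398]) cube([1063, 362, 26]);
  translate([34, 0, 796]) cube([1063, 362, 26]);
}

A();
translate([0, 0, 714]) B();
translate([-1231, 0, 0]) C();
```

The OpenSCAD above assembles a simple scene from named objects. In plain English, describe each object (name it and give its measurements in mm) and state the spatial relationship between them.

A is a table with a 762×645 mm rectangular top, 43 mm thick, top surface at z = 714 mm, supported by four round legs of 76 mm diameter, each leg's bounding box inset 19 mm from the nearest pair of top edges, running from the floor.

B is a rectangular picture frame lying in the x–z plane (depth along y). The opening is 165 mm wide (x) by 486 mm tall (z), surrounded by a border 74 mm wide on all four sides. The frame is 24 mm deep and is made of two full-height vertical stiles with two horizontal rails fitted between them.

C is an open bookshelf. Two side panels, each 34 mm thick, 362 mm deep and 893 mm tall, stand 1131 mm apart (outside-to-outside). Between them sit 3 shelves, each 26 mm thick and 362 mm deep, spanning the full gap between the sides. The bottom shelf rests on the floor (its underside at z = 0) and the clear gap between one shelf's top and the next shelf's underside is 372 mm.

The picture frame is on top of the table. The bookshelf is on the floor beside the table on its −x side.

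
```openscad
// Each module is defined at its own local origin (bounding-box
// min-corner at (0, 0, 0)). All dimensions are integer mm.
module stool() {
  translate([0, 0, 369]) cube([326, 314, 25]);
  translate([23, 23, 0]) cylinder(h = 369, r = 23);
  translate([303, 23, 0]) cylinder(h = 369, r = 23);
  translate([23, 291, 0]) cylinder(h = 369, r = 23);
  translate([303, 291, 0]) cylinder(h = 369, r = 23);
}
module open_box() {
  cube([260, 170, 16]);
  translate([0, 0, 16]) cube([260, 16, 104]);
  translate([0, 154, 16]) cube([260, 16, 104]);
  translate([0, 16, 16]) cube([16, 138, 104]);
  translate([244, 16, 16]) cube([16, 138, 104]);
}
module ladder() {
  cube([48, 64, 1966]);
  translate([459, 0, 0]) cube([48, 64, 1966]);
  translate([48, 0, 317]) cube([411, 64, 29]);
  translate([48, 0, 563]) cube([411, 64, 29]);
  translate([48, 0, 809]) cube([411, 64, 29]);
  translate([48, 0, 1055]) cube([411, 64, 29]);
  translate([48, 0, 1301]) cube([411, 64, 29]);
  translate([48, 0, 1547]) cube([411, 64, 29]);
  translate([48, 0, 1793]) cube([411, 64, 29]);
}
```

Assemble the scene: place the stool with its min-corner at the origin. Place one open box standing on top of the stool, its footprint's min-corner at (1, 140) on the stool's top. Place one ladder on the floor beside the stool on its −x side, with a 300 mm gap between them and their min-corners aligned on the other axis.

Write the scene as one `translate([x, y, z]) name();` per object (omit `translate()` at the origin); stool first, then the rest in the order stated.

stool();
translate([1, 140, 394]) open_box();
translate([-807, 0, 0]) ladder();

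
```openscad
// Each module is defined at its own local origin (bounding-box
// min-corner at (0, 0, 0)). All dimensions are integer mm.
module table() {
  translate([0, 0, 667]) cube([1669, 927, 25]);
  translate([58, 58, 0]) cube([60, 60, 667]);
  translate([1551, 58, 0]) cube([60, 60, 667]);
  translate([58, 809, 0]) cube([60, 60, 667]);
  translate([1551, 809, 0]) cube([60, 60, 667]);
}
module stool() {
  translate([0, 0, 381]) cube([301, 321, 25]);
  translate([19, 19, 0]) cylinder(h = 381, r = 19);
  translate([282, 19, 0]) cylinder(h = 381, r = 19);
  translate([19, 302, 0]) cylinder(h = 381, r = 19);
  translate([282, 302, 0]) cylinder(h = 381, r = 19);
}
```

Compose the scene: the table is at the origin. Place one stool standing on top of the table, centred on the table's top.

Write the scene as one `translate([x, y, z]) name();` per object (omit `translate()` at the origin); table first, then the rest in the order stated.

table();
translate([684, 303, 692]) stool();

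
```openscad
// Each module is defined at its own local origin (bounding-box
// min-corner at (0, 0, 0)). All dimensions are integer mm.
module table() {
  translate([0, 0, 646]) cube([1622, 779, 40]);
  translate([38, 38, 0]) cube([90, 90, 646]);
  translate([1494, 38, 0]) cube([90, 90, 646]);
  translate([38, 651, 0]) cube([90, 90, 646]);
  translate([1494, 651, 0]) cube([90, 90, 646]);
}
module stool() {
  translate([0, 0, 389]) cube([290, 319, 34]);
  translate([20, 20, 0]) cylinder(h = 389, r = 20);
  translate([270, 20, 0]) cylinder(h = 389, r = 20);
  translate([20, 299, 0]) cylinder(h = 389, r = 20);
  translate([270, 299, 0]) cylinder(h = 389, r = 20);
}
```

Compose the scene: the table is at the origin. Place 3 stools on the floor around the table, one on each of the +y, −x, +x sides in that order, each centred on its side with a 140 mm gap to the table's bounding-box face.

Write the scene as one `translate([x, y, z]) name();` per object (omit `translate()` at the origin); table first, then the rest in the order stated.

table();
translate([666, 919, 0]) stool();
translate([-430, 230, 0]) stool();
translate([1762, 230, 0]) stool();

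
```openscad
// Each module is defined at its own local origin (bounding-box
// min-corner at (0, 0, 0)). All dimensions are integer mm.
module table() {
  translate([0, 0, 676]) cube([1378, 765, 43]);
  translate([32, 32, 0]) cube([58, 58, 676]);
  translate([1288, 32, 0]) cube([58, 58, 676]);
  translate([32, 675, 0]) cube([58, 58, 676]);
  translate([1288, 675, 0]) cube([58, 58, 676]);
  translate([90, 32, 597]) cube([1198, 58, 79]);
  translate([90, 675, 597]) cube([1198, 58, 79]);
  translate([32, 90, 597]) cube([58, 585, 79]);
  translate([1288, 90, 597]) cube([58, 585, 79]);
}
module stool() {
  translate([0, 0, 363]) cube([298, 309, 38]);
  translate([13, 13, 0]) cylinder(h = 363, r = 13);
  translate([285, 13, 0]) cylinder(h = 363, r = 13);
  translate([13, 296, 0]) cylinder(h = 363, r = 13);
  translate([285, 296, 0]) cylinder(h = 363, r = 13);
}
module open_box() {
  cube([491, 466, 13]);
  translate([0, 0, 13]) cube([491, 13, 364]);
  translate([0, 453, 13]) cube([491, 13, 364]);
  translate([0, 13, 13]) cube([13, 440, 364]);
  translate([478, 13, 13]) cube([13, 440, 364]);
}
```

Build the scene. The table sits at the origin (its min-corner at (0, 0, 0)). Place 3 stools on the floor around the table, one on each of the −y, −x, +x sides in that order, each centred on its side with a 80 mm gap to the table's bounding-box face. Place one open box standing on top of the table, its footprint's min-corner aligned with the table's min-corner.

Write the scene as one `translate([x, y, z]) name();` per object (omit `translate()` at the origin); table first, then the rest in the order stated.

table();
translate([540, -389, 0]) stool();
translate([-378, 228, 0]) stool();
translate([1458, 228, 0]) stool();
translate([0, 0, 719]) open_box();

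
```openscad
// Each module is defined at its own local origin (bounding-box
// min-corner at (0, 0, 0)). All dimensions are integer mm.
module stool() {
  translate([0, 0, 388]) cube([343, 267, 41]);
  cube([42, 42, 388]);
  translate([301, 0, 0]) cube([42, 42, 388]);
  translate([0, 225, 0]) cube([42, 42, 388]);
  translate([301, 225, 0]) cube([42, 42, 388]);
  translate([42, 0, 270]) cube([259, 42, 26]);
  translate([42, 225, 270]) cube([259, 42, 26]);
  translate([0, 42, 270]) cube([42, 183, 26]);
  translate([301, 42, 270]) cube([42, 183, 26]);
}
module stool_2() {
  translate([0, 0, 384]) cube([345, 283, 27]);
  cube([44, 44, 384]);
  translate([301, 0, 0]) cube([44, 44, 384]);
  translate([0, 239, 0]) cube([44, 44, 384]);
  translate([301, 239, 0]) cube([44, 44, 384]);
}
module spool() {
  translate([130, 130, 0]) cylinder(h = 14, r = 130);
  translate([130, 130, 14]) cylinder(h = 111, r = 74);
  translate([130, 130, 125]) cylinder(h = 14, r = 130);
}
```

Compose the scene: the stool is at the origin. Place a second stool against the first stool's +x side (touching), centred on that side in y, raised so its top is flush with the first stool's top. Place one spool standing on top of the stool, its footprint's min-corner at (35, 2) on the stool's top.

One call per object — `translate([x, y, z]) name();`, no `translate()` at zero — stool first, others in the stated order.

stool();
translate([343, -8, 18]) stool_2();
translate([35, 2, 429]) spool();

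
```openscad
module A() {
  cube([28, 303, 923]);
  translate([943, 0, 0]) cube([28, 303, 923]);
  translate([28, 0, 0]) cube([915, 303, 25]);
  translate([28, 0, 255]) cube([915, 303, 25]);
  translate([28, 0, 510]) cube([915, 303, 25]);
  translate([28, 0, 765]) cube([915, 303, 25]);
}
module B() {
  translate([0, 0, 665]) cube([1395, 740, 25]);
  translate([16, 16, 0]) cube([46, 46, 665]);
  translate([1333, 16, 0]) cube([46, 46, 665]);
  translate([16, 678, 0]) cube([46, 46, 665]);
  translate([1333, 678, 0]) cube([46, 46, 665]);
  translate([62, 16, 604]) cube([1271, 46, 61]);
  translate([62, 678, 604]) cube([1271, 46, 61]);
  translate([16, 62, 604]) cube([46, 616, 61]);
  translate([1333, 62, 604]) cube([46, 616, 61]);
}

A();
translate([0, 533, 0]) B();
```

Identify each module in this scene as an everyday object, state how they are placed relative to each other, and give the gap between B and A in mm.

A is a bookshelf. B is a table. The table is on the floor beside the bookshelf on its +y side. The gap between the table and the bookshelf is 230 mm.

The table's nearest face is 230 mm from the bookshelf's +y face.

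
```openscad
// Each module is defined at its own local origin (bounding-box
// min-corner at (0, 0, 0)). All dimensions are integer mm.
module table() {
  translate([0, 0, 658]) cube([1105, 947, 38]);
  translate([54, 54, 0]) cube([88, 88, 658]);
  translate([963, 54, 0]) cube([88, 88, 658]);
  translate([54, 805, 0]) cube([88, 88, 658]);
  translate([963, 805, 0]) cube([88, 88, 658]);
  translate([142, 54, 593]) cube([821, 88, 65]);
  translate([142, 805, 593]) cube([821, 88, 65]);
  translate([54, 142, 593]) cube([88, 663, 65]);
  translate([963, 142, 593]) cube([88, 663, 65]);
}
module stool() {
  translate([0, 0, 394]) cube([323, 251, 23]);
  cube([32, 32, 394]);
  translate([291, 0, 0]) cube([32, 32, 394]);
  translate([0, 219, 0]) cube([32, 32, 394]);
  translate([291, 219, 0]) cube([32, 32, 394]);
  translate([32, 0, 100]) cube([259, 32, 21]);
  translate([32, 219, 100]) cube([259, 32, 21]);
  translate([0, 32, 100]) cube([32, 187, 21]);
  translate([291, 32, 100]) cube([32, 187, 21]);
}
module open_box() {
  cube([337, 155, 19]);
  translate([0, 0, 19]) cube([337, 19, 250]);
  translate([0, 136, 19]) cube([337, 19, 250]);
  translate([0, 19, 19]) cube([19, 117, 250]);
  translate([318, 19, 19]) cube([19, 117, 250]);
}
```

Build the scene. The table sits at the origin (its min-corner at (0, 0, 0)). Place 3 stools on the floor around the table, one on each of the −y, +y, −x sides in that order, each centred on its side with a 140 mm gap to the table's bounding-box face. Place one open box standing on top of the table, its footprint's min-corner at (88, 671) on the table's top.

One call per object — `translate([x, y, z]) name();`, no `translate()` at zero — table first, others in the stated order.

table();
translate([391, -391, 0]) stool();
translate([391, 1087, 0]) stool();
translate([-463, 348, 0]) stool();
translate([88, 671, 696]) open_box();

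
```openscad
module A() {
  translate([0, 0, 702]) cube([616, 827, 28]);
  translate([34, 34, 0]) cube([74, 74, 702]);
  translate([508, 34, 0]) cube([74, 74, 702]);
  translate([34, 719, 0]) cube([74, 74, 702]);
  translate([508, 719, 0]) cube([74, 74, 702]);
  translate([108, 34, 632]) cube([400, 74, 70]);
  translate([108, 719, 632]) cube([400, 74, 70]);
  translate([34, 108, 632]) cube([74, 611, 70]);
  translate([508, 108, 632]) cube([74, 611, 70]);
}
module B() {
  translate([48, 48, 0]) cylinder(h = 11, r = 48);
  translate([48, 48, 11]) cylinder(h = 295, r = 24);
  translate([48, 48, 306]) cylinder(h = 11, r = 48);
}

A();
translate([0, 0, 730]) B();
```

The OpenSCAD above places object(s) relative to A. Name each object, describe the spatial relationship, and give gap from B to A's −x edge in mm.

A is a table. B is a spool. The spool is on top of the table. The gap from the spool to the table's −x edge is 0 mm.

The spool's min-x is at 0; the table's min-x is 0; gap = 0 mm.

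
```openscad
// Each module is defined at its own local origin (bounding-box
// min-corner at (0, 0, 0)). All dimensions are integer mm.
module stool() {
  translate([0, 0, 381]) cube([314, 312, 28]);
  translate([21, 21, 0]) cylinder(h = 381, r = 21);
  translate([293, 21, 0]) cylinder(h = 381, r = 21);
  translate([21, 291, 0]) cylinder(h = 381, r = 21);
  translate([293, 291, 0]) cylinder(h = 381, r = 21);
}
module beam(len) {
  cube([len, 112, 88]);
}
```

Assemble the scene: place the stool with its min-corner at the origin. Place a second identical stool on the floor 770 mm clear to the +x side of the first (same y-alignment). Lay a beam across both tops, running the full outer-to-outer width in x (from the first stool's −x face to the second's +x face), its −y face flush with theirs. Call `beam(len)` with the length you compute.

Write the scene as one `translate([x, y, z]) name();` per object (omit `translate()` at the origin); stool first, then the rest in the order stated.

stool();
translate([1084, 0, 0]) stool();
translate([0, 0, 409]) beam(1398);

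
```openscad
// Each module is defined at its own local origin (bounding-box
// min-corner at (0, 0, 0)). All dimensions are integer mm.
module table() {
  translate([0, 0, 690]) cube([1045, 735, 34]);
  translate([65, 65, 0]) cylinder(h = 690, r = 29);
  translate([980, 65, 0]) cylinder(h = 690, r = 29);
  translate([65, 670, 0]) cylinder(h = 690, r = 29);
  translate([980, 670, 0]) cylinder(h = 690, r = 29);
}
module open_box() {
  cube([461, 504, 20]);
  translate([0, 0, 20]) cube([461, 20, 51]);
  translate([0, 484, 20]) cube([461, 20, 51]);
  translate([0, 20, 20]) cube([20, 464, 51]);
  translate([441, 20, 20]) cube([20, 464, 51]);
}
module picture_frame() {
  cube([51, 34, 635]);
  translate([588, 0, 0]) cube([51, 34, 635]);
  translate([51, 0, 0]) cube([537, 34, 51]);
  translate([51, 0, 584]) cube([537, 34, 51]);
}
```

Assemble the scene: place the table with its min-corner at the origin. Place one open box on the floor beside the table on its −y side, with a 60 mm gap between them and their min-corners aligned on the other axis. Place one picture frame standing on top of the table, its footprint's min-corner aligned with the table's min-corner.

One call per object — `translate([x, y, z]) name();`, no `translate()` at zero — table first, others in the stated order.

table();
translate([0, -564, 0]) open_box();
translate([0, 0, 724]) picture_frame();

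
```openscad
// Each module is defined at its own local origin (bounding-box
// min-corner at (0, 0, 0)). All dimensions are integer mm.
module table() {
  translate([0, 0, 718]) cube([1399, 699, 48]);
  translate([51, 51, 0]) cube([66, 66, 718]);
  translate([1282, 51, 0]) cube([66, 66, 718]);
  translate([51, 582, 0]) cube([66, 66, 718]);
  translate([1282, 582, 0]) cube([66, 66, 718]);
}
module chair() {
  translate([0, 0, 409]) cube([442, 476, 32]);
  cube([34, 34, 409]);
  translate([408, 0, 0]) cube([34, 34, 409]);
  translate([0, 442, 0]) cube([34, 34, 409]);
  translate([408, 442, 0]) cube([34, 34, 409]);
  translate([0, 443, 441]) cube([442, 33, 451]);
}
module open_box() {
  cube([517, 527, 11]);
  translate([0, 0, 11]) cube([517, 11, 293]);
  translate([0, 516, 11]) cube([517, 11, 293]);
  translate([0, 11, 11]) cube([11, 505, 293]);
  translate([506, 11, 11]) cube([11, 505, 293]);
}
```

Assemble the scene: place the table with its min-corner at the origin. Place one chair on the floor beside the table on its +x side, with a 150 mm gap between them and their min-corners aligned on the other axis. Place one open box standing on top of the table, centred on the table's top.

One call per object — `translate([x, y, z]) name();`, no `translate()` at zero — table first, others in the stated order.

table();
translate([1549, 0, 0]) chair();
translate([441, 86, 766]) open_box();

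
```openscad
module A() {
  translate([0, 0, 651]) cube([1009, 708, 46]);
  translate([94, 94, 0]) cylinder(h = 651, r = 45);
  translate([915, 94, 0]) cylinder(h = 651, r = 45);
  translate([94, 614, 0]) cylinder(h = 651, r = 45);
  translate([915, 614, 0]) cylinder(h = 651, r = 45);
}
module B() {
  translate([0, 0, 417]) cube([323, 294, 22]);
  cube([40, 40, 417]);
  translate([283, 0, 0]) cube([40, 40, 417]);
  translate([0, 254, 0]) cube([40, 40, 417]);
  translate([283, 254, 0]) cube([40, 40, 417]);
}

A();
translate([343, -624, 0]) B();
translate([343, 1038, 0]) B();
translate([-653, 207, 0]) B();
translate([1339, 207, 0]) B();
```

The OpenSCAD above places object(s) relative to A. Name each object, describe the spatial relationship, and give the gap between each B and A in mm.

Each stool's nearest face is 330 mm from the table's bounding box.

A is a table. B is a stool. Four stools sit around the table at the −y, +y, −x, +x sides. The gap between each stool and the table is 330 mm.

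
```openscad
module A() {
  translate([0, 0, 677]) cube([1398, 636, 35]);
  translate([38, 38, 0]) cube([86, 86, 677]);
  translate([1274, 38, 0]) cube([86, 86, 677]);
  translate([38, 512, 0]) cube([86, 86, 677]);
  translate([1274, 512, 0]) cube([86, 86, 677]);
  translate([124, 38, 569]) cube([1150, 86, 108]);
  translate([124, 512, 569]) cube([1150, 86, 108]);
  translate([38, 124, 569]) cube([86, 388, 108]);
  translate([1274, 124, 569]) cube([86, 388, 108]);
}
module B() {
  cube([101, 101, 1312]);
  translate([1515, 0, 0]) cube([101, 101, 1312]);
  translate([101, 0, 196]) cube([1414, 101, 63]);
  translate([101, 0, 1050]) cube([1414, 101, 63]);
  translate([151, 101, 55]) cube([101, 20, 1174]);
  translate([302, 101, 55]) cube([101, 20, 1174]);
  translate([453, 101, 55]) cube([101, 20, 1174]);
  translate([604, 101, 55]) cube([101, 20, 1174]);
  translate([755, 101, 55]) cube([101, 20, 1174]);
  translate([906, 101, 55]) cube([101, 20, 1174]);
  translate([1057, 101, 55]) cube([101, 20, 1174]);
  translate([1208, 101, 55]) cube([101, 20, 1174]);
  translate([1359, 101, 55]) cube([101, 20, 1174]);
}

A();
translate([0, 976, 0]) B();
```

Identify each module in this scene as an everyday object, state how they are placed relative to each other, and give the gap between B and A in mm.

A is a table. B is a fence section. The fence section is on the floor beside the table on its +y side. The gap between the fence section and the table is 340 mm.

The fence section's nearest face is 340 mm from the table's +y face.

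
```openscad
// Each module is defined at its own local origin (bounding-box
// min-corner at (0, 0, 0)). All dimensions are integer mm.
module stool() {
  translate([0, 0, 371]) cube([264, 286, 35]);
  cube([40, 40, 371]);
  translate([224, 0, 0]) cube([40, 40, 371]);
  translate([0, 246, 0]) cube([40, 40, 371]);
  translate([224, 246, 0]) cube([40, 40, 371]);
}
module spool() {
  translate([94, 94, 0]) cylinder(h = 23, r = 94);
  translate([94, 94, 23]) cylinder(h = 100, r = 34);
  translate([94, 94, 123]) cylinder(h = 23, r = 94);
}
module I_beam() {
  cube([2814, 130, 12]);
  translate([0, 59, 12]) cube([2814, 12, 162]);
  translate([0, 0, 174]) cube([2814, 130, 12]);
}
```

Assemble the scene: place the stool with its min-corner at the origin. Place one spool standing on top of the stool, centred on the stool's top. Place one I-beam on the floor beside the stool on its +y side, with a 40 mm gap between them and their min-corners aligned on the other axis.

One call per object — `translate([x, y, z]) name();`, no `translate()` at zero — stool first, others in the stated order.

stool();
translate([38, 49, 406]) spool();
translate([0, 326, 0]) I_beam();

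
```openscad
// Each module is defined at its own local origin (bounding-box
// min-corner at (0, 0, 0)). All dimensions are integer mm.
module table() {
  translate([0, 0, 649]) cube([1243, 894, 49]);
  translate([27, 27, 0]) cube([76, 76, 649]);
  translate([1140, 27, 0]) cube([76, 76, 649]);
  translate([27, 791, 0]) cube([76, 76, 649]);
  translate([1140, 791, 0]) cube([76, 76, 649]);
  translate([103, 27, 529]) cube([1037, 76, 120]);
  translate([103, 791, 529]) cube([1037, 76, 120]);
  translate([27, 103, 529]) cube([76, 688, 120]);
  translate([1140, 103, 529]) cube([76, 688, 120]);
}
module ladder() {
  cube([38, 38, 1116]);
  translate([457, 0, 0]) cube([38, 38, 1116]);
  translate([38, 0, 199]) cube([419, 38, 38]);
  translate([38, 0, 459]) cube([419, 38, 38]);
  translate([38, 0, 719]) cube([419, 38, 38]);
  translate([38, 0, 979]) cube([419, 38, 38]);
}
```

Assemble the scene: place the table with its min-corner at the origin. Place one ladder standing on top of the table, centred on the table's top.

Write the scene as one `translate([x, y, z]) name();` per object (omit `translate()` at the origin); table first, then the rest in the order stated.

table();
translate([374, 428, 698]) ladder();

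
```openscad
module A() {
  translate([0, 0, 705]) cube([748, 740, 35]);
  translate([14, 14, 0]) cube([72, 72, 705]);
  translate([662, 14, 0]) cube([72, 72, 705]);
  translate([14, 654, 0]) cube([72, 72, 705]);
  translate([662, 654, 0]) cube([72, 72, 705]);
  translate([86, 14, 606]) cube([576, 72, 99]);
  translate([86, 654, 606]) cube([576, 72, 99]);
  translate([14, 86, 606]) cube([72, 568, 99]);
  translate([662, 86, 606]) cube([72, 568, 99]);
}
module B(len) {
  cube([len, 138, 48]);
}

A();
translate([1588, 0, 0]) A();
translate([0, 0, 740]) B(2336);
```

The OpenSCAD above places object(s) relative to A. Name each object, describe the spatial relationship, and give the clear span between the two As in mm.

A is a table. B is a beam. A beam spans the tops of two tables. The clear span between the two tables is 840 mm.

Second table starts at x = 1588; first ends at x = 748; clear span = 1588 − 748 = 840 mm.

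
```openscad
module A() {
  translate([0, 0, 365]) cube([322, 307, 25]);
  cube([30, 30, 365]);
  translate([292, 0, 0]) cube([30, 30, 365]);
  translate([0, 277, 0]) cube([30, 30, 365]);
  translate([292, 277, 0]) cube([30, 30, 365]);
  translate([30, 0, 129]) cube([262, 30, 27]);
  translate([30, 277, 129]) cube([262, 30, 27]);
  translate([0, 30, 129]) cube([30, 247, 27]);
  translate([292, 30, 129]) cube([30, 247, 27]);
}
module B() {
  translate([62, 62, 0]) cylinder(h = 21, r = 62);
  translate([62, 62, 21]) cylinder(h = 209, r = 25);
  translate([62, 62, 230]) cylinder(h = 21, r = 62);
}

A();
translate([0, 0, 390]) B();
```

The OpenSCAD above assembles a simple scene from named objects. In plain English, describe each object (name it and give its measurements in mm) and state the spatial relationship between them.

A is a four-legged stool. The seat is 322×307 mm, 25 mm thick, top at z = 390 mm. It stands on four square legs, each 30×30 mm in cross-section, from z = 0 to the seat underside, each flush with a corner of the seat. Four stretchers, 30 mm wide and 27 mm tall, connect adjacent legs with their undersides at z = 129 mm, each running between the inner faces of the legs it joins and aligned with the legs' outer faces on the other axis.

B is a spool: two coaxial disc flanges of radius 62 mm and thickness 21 mm, joined by a core cylinder of radius 25 mm and height 209 mm. The lower flange rests on z = 0 and the three cylinders share a vertical axis.

The spool is on top of the stool.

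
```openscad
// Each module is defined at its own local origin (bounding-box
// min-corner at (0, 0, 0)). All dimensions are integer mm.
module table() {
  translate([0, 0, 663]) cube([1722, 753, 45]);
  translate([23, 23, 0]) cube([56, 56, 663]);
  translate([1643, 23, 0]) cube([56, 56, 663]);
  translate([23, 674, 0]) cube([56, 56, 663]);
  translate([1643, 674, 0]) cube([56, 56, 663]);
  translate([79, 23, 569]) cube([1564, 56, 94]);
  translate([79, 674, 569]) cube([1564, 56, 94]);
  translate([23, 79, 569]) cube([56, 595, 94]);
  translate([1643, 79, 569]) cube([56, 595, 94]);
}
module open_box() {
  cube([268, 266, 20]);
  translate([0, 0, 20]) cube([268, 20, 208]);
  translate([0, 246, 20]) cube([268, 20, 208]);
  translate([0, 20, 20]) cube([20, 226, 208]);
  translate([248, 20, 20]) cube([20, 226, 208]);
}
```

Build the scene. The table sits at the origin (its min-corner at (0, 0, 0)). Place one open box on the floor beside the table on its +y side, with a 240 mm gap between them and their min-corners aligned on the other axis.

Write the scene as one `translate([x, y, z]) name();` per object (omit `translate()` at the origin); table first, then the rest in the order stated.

table();
translate([0, 993, 0]) open_box();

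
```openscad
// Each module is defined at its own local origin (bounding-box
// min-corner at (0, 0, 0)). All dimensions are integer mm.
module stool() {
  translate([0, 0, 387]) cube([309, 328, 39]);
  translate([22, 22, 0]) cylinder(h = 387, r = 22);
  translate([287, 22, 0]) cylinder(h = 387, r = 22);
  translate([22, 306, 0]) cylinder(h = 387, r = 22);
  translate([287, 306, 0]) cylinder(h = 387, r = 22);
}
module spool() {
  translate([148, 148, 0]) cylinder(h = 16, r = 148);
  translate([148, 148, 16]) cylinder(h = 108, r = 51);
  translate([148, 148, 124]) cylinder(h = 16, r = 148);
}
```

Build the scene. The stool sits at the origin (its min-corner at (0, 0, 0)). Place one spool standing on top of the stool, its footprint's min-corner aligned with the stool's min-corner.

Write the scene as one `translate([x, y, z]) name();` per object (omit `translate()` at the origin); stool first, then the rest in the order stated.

stool();
translate([0, 0, 426]) spool();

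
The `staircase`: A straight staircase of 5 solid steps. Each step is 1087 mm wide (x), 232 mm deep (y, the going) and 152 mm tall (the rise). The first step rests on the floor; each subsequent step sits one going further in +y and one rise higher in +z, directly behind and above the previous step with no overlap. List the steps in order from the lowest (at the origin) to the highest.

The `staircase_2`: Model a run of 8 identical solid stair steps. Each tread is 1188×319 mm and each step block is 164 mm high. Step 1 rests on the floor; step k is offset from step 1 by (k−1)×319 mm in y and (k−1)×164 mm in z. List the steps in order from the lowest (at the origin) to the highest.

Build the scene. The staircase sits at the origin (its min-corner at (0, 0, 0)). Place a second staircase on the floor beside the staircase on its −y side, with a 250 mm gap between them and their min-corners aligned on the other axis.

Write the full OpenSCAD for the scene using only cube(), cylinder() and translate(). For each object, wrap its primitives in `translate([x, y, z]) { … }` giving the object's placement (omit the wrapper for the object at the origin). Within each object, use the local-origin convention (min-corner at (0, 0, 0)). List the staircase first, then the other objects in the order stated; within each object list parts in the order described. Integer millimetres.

cube([1087, 232, 152]);
translate([0, 232, 152]) cube([1087, 232, 152]);
translate([0, 464, 304]) cube([1087, 232, 152]);
translate([0, 696, 456]) cube([1087, 232, 152]);
translate([0, 928, 608]) cube([1087, 232, 152]);
translate([0, -2802, 0]) {
  cube([1188, 319, 164]);
  translate([0, 319, 164]) cube([1188, 319, 164]);
  translate([0, 638, 328]) cube([1188, 319, 164]);
  translate([0, 957, 492]) cube([1188, 319, 164]);
  translate([0, 1276, 656]) cube([1188, 319, 164]);
  translate([0, 1595, 820]) cube([1188, 319, 164]);
  translate([0, 1914, 984]) cube([1188, 319, 164]);
  translate([0, 2233, 1148]) cube([1188, 319, 164]);
}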